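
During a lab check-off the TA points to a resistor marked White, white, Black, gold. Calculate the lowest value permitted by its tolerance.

94.05 Ω

White → 9 (first significant figure)
White → 9 (second significant figure)
Black → ×1 multiplier
Gold → ±5% tolerance
99 × 1 = 99 Ω
Lowest = 99 × (1 − 5/100) = 94.05 Ω.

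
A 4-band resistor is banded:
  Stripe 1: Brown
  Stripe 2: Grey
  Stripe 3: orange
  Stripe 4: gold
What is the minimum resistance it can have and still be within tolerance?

Brown → 1 (first significant figure)
Grey → 8 (second significant figure)
Orange → ×10^3 multiplier
Gold → ±5% tolerance
18 × 1000 = 18000 Ω
Minimum = 18000 × (1 − 5/100) = 17100 Ω.

17100 Ω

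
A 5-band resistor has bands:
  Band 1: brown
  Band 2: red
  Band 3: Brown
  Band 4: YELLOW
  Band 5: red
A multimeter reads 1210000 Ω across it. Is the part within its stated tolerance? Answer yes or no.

yes

Brown → 1 (first significant figure)
Red → 2 (second significant figure)
Brown → 1 (third significant figure)
Yellow → ×10^4 multiplier
Red → ±2% tolerance
121 × 10000 = 1210000 Ω
Allowed range: 1185800 Ω to 1234200 Ω.
1210000 Ω lies inside that range.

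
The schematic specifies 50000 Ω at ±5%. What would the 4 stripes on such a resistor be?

50000 Ω = 50 × 10^3.
5 → green
0 → black
Multiplier 10^3 → orange.
±5% tolerance → gold.

green, black, orange, gold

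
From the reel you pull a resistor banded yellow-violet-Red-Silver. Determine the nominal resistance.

4700 Ω

Yellow → 4 (first significant figure)
Violet → 7 (second significant figure)
Red → ×10^2 multiplier
47 × 100 = 4700 Ω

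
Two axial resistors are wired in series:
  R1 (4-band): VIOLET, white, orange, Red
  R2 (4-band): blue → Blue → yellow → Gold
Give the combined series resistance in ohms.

R1: violet, white → 79; orange ×10^3 → 79000 Ω.
R2: blue, blue → 66; yellow ×10^4 → 660000 Ω.
Series: 79000 + 660000 = 739000 Ω.

739000 Ω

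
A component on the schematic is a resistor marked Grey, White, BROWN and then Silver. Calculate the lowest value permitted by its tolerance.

801 Ω

Grey → 8 (first significant figure)
White → 9 (second significant figure)
Brown → ×10 multiplier
Silver → ±10% tolerance
89 × 10 = 890 Ω
Lowest = 890 × (1 − 10/100) = 801 Ω.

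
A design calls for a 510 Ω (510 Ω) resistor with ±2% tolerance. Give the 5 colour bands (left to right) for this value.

green, brown, black, black, red

510 Ω = 510 × 10^0.
5 → green
1 → brown
0 → black
Multiplier 10^0 → black.
±2% tolerance → red.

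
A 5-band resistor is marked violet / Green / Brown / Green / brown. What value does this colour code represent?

75100000 Ω

Violet → 7 (first significant figure)
Green → 5 (second significant figure)
Brown → 1 (third significant figure)
Green → ×10^5 multiplier
751 × 100000 = 75100000 Ω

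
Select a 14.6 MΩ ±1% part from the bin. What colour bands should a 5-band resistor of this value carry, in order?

14600000 Ω = 146 × 10^5.
1 → brown
4 → yellow
6 → blue
Multiplier 10^5 → green.
±1% tolerance → brown.

brown, yellow, blue, green, brown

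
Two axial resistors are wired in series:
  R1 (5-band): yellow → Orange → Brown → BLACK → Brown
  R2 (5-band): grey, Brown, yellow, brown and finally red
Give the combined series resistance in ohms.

R1: yellow, orange, brown → 431; black ×1 → 431 Ω.
R2: grey, brown, yellow → 814; brown ×10 → 8140 Ω.
Series: 431 + 8140 = 8571 Ω.

8571 Ω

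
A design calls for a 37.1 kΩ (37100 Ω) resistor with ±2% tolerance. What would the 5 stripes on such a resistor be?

37100 Ω = 371 × 10^2.
3 → orange
7 → violet
1 → brown
Multiplier 10^2 → red.
±2% tolerance → red.

orange, violet, brown, red, red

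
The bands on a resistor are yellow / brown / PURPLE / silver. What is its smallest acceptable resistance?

Yellow → 4 (first significant figure)
Brown → 1 (second significant figure)
Violet → ×10^7 multiplier
Silver → ±10% tolerance
41 × 10000000 = 410000000 Ω
Smallest = 410000000 × (1 − 10/100) = 369000000 Ω.

369000000 Ω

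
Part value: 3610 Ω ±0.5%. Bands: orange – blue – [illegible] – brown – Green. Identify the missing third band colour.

3610 Ω = 361 × 10^1.
The third band gives digit 1 of the significand, and 1 is brown.

brown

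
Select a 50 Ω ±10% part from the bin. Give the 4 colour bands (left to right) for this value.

50 Ω = 50 × 10^0.
5 → green
0 → black
Multiplier 10^0 → black.
±10% tolerance → silver.

green, black, black, silver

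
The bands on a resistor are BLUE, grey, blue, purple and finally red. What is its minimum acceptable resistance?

6722800000 Ω

Blue → 6 (first significant figure)
Grey → 8 (second significant figure)
Blue → 6 (third significant figure)
Violet → ×10^7 multiplier
Red → ±2% tolerance
686 × 10000000 = 6860000000 Ω
Minimum = 6860000000 × (1 − 2/100) = 6722800000 Ω.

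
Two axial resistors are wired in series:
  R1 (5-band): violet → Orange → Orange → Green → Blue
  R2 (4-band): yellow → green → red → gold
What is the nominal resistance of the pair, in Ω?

R1: violet, orange, orange → 733; green ×10^5 → 73300000 Ω.
R2: yellow, green → 45; red ×10^2 → 4500 Ω.
Series: 73300000 + 4500 = 73304500 Ω.

73304500 Ω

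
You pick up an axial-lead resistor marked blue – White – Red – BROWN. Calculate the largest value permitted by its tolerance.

Blue → 6 (first significant figure)
White → 9 (second significant figure)
Red → ×10^2 multiplier
Brown → ±1% tolerance
69 × 100 = 6900 Ω
Largest = 6900 × (1 + 1/100) = 6969 Ω.

6969 Ω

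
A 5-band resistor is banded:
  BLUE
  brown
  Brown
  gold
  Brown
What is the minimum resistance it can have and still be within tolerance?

60.489 Ω

Blue → 6 (first significant figure)
Brown → 1 (second significant figure)
Brown → 1 (third significant figure)
Gold → ×0.1 multiplier
Brown → ±1% tolerance
611 × 0.1 = 61.1 Ω
Minimum = 61.1 × (1 − 1/100) = 60.489 Ω.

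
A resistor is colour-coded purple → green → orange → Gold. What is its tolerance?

The last band, gold, is the tolerance band.
Gold corresponds to ±5%.

±5%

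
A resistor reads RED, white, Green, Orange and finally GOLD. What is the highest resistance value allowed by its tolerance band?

309750 Ω

Red → 2 (first significant figure)
White → 9 (second significant figure)
Green → 5 (third significant figure)
Orange → ×10^3 multiplier
Gold → ±5% tolerance
295 × 1000 = 295000 Ω
Highest = 295000 × (1 + 5/100) = 309750 Ω.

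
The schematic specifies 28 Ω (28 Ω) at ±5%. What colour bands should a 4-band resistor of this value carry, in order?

28 Ω = 28 × 10^0.
2 → red
8 → grey
Multiplier 10^0 → black.
±5% tolerance → gold.

red, grey, black, gold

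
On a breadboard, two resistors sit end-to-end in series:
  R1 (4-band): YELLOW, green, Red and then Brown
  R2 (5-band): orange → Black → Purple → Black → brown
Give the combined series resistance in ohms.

R1: yellow, green → 45; red ×10^2 → 4500 Ω.
R2: orange, black, violet → 307; black ×1 → 307 Ω.
Series: 4500 + 307 = 4807 Ω.

4807 Ω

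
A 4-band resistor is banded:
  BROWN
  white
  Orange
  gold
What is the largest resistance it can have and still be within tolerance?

19950 Ω

Brown → 1 (first significant figure)
White → 9 (second significant figure)
Orange → ×10^3 multiplier
Gold → ±5% tolerance
19 × 1000 = 19000 Ω
Largest = 19000 × (1 + 5/100) = 19950 Ω.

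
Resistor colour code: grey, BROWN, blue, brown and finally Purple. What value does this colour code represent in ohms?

8160 Ω

Grey → 8 (first significant figure)
Brown → 1 (second significant figure)
Blue → 6 (third significant figure)
Brown → ×10 multiplier
816 × 10 = 8160 Ω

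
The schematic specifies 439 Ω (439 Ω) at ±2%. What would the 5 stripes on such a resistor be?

yellow, orange, white, black, red

439 Ω = 439 × 10^0.
4 → yellow
3 → orange
9 → white
Multiplier 10^0 → black.
±2% tolerance → red.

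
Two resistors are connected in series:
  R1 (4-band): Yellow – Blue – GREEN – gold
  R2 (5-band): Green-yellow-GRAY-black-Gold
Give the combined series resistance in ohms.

R1: yellow, blue → 46; green ×10^5 → 4600000 Ω.
R2: green, yellow, grey → 548; black ×1 → 548 Ω.
Series: 4600000 + 548 = 4600548 Ω.

4600548 Ω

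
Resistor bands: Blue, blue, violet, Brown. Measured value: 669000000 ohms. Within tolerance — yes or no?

no

Blue → 6 (first significant figure)
Blue → 6 (second significant figure)
Violet → ×10^7 multiplier
Brown → ±1% tolerance
66 × 10000000 = 660000000 Ω
Allowed range: 653400000 Ω to 666600000 Ω.
669000000 ohms lies outside that range.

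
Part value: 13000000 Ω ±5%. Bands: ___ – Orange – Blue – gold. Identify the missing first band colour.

brown

13000000 Ω = 13 × 10^6.
The first band gives digit 1 of the significand, and 1 is brown.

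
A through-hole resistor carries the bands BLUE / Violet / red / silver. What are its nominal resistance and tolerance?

Blue → 6 (first significant figure)
Violet → 7 (second significant figure)
Red → ×10^2 multiplier
Silver → ±10% tolerance
67 × 100 = 6700 Ω

6700 Ω ±10%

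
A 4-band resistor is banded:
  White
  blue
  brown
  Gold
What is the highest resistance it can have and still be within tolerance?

White → 9 (first significant figure)
Blue → 6 (second significant figure)
Brown → ×10 multiplier
Gold → ±5% tolerance
96 × 10 = 960 Ω
Highest = 960 × (1 + 5/100) = 1008 Ω.

1008 Ω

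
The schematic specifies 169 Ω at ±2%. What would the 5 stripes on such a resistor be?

169 Ω = 169 × 10^0.
1 → brown
6 → blue
9 → white
Multiplier 10^0 → black.
±2% tolerance → red.

brown, blue, white, black, red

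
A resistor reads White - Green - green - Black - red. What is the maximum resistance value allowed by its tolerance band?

White → 9 (first significant figure)
Green → 5 (second significant figure)
Green → 5 (third significant figure)
Black → ×1 multiplier
Red → ±2% tolerance
955 × 1 = 955 Ω
Maximum = 955 × (1 + 2/100) = 974.1 Ω.

974.1 Ω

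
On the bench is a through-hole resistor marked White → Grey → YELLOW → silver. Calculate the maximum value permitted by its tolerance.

White → 9 (first significant figure)
Grey → 8 (second significant figure)
Yellow → ×10^4 multiplier
Silver → ±10% tolerance
98 × 10000 = 980000 Ω
Maximum = 980000 × (1 + 10/100) = 1078000 Ω.

1078000 Ω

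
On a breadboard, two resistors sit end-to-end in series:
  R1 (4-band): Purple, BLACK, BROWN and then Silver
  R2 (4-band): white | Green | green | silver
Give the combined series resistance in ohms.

9500700 Ω

R1: violet, black → 70; brown ×10 → 700 Ω.
R2: white, green → 95; green ×10^5 → 9500000 Ω.
Series: 700 + 9500000 = 9500700 Ω.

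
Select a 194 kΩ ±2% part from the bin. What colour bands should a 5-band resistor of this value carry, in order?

brown, white, yellow, orange, red

194000 Ω = 194 × 10^3.
1 → brown
9 → white
4 → yellow
Multiplier 10^3 → orange.
±2% tolerance → red.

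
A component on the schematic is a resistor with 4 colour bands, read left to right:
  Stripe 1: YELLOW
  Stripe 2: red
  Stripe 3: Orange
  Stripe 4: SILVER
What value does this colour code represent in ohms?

42000 Ω

Yellow → 4 (first significant figure)
Red → 2 (second significant figure)
Orange → ×10^3 multiplier
42 × 1000 = 42000 Ω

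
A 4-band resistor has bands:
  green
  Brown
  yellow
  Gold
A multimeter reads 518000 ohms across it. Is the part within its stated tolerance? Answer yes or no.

Green → 5 (first significant figure)
Brown → 1 (second significant figure)
Yellow → ×10^4 multiplier
Gold → ±5% tolerance
51 × 10000 = 510000 Ω
Allowed range: 484500 Ω to 535500 Ω.
518000 ohms lies inside that range.

yes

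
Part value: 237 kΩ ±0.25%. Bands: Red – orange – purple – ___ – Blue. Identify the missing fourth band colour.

237000 Ω = 237 × 10^3.
The fourth band is the multiplier, 10^3, which is orange.

orange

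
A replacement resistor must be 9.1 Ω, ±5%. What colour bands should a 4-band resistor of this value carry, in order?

9.1 Ω = 91 × 10^-1.
9 → white
1 → brown
Multiplier 10^-1 → gold.
±5% tolerance → gold.

white, brown, gold, gold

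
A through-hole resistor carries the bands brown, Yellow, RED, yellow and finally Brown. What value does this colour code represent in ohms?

Brown → 1 (first significant figure)
Yellow → 4 (second significant figure)
Red → 2 (third significant figure)
Yellow → ×10^4 multiplier
142 × 10000 = 1420000 Ω

1420000 Ω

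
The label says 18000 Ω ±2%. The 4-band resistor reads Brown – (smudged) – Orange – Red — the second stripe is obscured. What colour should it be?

grey

18000 Ω = 18 × 10^3.
The second band gives digit 8 of the significand, and 8 is grey.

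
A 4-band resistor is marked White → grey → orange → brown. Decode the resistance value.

White → 9 (first significant figure)
Grey → 8 (second significant figure)
Orange → ×10^3 multiplier
98 × 1000 = 98000 Ω

98000 Ω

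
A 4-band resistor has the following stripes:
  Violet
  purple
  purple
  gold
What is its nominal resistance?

Violet → 7 (first significant figure)
Violet → 7 (second significant figure)
Violet → ×10^7 multiplier
77 × 10000000 = 770000000 Ω

770000000 Ω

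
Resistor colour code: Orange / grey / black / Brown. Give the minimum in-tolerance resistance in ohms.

37.62 Ω

Orange → 3 (first significant figure)
Grey → 8 (second significant figure)
Black → ×1 multiplier
Brown → ±1% tolerance
38 × 1 = 38 Ω
Minimum = 38 × (1 − 1/100) = 37.62 Ω.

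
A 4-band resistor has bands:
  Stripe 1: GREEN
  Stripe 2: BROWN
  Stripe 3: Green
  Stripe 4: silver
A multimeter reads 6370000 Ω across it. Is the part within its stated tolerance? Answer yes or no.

no

Green → 5 (first significant figure)
Brown → 1 (second significant figure)
Green → ×10^5 multiplier
Silver → ±10% tolerance
51 × 100000 = 5100000 Ω
Allowed range: 4590000 Ω to 5610000 Ω.
6370000 Ω lies outside that range.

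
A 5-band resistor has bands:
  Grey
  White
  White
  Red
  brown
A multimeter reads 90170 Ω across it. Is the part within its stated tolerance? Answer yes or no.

Grey → 8 (first significant figure)
White → 9 (second significant figure)
White → 9 (third significant figure)
Red → ×10^2 multiplier
Brown → ±1% tolerance
899 × 100 = 89900 Ω
Allowed range: 89001 Ω to 90799 Ω.
90170 Ω lies inside that range.

yes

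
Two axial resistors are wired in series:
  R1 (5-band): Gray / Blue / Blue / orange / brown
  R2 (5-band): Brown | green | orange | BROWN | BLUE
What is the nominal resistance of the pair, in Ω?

867530 Ω

R1: grey, blue, blue → 866; orange ×10^3 → 866000 Ω.
R2: brown, green, orange → 153; brown ×10 → 1530 Ω.
Series: 866000 + 1530 = 867530 Ω.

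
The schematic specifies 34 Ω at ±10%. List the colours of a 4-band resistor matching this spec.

orange, yellow, black, silver

34 Ω = 34 × 10^0.
3 → orange
4 → yellow
Multiplier 10^0 → black.
±10% tolerance → silver.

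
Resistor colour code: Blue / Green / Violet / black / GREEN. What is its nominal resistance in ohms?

Blue → 6 (first significant figure)
Green → 5 (second significant figure)
Violet → 7 (third significant figure)
Black → ×1 multiplier
657 × 1 = 657 Ω

657 Ω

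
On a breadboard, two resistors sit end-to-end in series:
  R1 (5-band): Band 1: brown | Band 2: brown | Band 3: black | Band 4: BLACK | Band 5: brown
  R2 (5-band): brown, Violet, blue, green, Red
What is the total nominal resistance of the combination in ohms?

R1: brown, brown, black → 110; black ×1 → 110 Ω.
R2: brown, violet, blue → 176; green ×10^5 → 17600000 Ω.
Series: 110 + 17600000 = 17600110 Ω.

17600110 Ω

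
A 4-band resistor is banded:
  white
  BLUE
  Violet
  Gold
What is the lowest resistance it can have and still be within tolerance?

White → 9 (first significant figure)
Blue → 6 (second significant figure)
Violet → ×10^7 multiplier
Gold → ±5% tolerance
96 × 10000000 = 960000000 Ω
Lowest = 960000000 × (1 − 5/100) = 912000000 Ω.

912000000 Ω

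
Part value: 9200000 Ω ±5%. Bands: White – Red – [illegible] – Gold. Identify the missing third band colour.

green

9200000 Ω = 92 × 10^5.
The third band is the multiplier, 10^5, which is green.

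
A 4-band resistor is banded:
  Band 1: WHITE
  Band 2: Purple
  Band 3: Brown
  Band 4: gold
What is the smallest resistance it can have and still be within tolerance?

921.5 Ω

White → 9 (first significant figure)
Violet → 7 (second significant figure)
Brown → ×10 multiplier
Gold → ±5% tolerance
97 × 10 = 970 Ω
Smallest = 970 × (1 − 5/100) = 921.5 Ω.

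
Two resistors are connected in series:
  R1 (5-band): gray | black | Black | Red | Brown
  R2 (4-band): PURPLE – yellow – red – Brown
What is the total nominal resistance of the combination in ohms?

87400 Ω

R1: grey, black, black → 800; red ×10^2 → 80000 Ω.
R2: violet, yellow → 74; red ×10^2 → 7400 Ω.
Series: 80000 + 7400 = 87400 Ω.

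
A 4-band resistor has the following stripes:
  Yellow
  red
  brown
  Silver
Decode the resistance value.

Yellow → 4 (first significant figure)
Red → 2 (second significant figure)
Brown → ×10 multiplier
42 × 10 = 420 Ω

420 Ω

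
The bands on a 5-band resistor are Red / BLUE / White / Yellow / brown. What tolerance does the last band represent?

The last band, brown, is the tolerance band.
Brown corresponds to ±1%.

±1%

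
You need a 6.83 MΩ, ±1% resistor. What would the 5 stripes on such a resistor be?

6830000 Ω = 683 × 10^4.
6 → blue
8 → grey
3 → orange
Multiplier 10^4 → yellow.
±1% tolerance → brown.

blue, grey, orange, yellow, brown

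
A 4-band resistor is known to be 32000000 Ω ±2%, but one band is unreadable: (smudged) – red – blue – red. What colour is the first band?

32000000 Ω = 32 × 10^6.
The first band gives digit 3 of the significand, and 3 is orange.

orange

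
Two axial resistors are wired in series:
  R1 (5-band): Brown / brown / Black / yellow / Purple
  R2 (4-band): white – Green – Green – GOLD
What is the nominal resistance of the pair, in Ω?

R1: brown, brown, black → 110; yellow ×10^4 → 1100000 Ω.
R2: white, green → 95; green ×10^5 → 9500000 Ω.
Series: 1100000 + 9500000 = 10600000 Ω.

10600000 Ω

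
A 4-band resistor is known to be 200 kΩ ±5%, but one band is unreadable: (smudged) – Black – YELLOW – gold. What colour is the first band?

200000 Ω = 20 × 10^4.
The first band gives digit 2 of the significand, and 2 is red.

red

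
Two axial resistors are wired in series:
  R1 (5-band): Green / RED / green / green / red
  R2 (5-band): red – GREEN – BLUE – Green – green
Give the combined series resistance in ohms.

R1: green, red, green → 525; green ×10^5 → 52500000 Ω.
R2: red, green, blue → 256; green ×10^5 → 25600000 Ω.
Series: 52500000 + 25600000 = 78100000 Ω.

78100000 Ω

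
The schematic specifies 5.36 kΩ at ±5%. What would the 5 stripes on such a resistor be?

green, orange, blue, brown, gold

5360 Ω = 536 × 10^1.
5 → green
3 → orange
6 → blue
Multiplier 10^1 → brown.
±5% tolerance → gold.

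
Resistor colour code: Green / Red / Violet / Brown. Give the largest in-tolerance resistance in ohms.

Green → 5 (first significant figure)
Red → 2 (second significant figure)
Violet → ×10^7 multiplier
Brown → ±1% tolerance
52 × 10000000 = 520000000 Ω
Largest = 520000000 × (1 + 1/100) = 525200000 Ω.

525200000 Ω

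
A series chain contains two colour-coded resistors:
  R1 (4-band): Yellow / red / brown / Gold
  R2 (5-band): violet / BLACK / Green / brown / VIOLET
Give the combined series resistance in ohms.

R1: yellow, red → 42; brown ×10 → 420 Ω.
R2: violet, black, green → 705; brown ×10 → 7050 Ω.
Series: 420 + 7050 = 7470 Ω.

7470 Ω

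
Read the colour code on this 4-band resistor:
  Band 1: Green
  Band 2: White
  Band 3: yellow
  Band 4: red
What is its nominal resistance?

590000 Ω

Green → 5 (first significant figure)
White → 9 (second significant figure)
Yellow → ×10^4 multiplier
59 × 10000 = 590000 Ω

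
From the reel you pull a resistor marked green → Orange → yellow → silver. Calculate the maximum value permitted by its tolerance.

Green → 5 (first significant figure)
Orange → 3 (second significant figure)
Yellow → ×10^4 multiplier
Silver → ±10% tolerance
53 × 10000 = 530000 Ω
Maximum = 530000 × (1 + 10/100) = 583000 Ω.

583000 Ω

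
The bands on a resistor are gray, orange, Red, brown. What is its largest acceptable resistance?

Grey → 8 (first significant figure)
Orange → 3 (second significant figure)
Red → ×10^2 multiplier
Brown → ±1% tolerance
83 × 100 = 8300 Ω
Largest = 8300 × (1 + 1/100) = 8383 Ω.

8383 Ω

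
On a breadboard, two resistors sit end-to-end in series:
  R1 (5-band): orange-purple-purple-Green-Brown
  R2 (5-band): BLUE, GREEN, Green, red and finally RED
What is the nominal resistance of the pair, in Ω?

37765500 Ω

R1: orange, violet, violet → 377; green ×10^5 → 37700000 Ω.
R2: blue, green, green → 655; red ×10^2 → 65500 Ω.
Series: 37700000 + 65500 = 37765500 Ω.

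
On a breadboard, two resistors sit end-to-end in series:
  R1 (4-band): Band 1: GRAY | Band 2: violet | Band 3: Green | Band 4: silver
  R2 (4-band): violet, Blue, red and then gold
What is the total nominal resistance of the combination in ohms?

8707600 Ω

R1: grey, violet → 87; green ×10^5 → 8700000 Ω.
R2: violet, blue → 76; red ×10^2 → 7600 Ω.
Series: 8700000 + 7600 = 8707600 Ω.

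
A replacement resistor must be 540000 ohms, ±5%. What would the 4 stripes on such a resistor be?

green, yellow, yellow, gold

540000 Ω = 54 × 10^4.
5 → green
4 → yellow
Multiplier 10^4 → yellow.
±5% tolerance → gold.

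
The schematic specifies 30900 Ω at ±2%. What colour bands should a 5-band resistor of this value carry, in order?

30900 Ω = 309 × 10^2.
3 → orange
0 → black
9 → white
Multiplier 10^2 → red.
±2% tolerance → red.

orange, black, white, red, red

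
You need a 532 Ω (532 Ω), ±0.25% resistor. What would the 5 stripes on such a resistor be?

532 Ω = 532 × 10^0.
5 → green
3 → orange
2 → red
Multiplier 10^0 → black.
±0.25% tolerance → blue.

green, orange, red, black, blue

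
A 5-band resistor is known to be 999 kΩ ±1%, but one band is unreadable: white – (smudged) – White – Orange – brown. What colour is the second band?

999000 Ω = 999 × 10^3.
The second band gives digit 9 of the significand, and 9 is white.

white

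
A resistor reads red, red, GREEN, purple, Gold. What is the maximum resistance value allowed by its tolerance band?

2362500000 Ω

Red → 2 (first significant figure)
Red → 2 (second significant figure)
Green → 5 (third significant figure)
Violet → ×10^7 multiplier
Gold → ±5% tolerance
225 × 10000000 = 2250000000 Ω
Maximum = 2250000000 × (1 + 5/100) = 2362500000 Ω.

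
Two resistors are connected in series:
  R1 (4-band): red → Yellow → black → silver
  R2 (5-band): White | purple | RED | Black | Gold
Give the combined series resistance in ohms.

996 Ω

R1: red, yellow → 24; black ×1 → 24 Ω.
R2: white, violet, red → 972; black ×1 → 972 Ω.
Series: 24 + 972 = 996 Ω.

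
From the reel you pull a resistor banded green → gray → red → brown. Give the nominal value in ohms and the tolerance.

Green → 5 (first significant figure)
Grey → 8 (second significant figure)
Red → ×10^2 multiplier
Brown → ±1% tolerance
58 × 100 = 5800 Ω

5800 Ω ±1%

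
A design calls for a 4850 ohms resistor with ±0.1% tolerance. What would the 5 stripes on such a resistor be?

yellow, grey, green, brown, violet

4850 Ω = 485 × 10^1.
4 → yellow
8 → grey
5 → green
Multiplier 10^1 → brown.
±0.1% tolerance → violet.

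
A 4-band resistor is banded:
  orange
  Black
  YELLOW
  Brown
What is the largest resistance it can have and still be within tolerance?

303000 Ω

Orange → 3 (first significant figure)
Black → 0 (second significant figure)
Yellow → ×10^4 multiplier
Brown → ±1% tolerance
30 × 10000 = 300000 Ω
Largest = 300000 × (1 + 1/100) = 303000 Ω.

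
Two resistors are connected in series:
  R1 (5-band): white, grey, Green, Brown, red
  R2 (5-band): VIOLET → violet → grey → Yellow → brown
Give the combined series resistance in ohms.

R1: white, grey, green → 985; brown ×10 → 9850 Ω.
R2: violet, violet, grey → 778; yellow ×10^4 → 7780000 Ω.
Series: 9850 + 7780000 = 7789850 Ω.

7789850 Ω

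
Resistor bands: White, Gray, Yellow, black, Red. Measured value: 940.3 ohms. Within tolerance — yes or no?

no

White → 9 (first significant figure)
Grey → 8 (second significant figure)
Yellow → 4 (third significant figure)
Black → ×1 multiplier
Red → ±2% tolerance
984 × 1 = 984 Ω
Allowed range: 964.32 Ω to 1003.68 Ω.
940.3 ohms lies outside that range.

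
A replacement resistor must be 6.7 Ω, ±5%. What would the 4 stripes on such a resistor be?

6.7 Ω = 67 × 10^-1.
6 → blue
7 → violet
Multiplier 10^-1 → gold.
±5% tolerance → gold.

blue, violet, gold, gold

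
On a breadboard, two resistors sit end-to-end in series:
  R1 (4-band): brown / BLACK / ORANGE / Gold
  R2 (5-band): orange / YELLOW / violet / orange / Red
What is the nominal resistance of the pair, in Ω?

R1: brown, black → 10; orange ×10^3 → 10000 Ω.
R2: orange, yellow, violet → 347; orange ×10^3 → 347000 Ω.
Series: 10000 + 347000 = 357000 Ω.

357000 Ω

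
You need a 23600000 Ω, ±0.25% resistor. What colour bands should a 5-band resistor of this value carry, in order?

23600000 Ω = 236 × 10^5.
2 → red
3 → orange
6 → blue
Multiplier 10^5 → green.
±0.25% tolerance → blue.

red, orange, blue, green, blue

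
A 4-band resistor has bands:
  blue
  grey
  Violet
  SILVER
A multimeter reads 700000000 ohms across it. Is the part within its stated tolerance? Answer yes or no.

yes

Blue → 6 (first significant figure)
Grey → 8 (second significant figure)
Violet → ×10^7 multiplier
Silver → ±10% tolerance
68 × 10000000 = 680000000 Ω
Allowed range: 612000000 Ω to 748000000 Ω.
700000000 ohms lies inside that range.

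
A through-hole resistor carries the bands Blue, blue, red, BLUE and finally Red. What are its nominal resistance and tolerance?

Blue → 6 (first significant figure)
Blue → 6 (second significant figure)
Red → 2 (third significant figure)
Blue → ×10^6 multiplier
Red → ±2% tolerance
662 × 1000000 = 662000000 Ω

662000000 Ω ±2%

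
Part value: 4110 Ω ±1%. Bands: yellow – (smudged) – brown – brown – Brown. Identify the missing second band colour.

brown

4110 Ω = 411 × 10^1.
The second band gives digit 1 of the significand, and 1 is brown.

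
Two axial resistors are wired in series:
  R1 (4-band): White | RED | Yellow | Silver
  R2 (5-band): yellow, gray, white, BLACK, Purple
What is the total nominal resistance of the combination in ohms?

R1: white, red → 92; yellow ×10^4 → 920000 Ω.
R2: yellow, grey, white → 489; black ×1 → 489 Ω.
Series: 920000 + 489 = 920489 Ω.

920489 Ω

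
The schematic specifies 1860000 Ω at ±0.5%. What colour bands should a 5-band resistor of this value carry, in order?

1860000 Ω = 186 × 10^4.
1 → brown
8 → grey
6 → blue
Multiplier 10^4 → yellow.
±0.5% tolerance → green.

brown, grey, blue, yellow, green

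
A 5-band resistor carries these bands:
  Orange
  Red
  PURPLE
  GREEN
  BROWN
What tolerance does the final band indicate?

The last band, brown, is the tolerance band.
Brown corresponds to ±1%.

±1%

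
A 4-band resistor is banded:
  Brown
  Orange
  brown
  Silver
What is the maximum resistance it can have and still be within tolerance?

Brown → 1 (first significant figure)
Orange → 3 (second significant figure)
Brown → ×10 multiplier
Silver → ±10% tolerance
13 × 10 = 130 Ω
Maximum = 130 × (1 + 10/100) = 143 Ω.

143 Ω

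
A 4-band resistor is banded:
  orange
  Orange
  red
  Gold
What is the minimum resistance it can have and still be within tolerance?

Orange → 3 (first significant figure)
Orange → 3 (second significant figure)
Red → ×10^2 multiplier
Gold → ±5% tolerance
33 × 100 = 3300 Ω
Minimum = 3300 × (1 − 5/100) = 3135 Ω.

3135 Ω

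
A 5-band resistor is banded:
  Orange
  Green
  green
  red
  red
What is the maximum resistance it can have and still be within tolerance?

36210 Ω

Orange → 3 (first significant figure)
Green → 5 (second significant figure)
Green → 5 (third significant figure)
Red → ×10^2 multiplier
Red → ±2% tolerance
355 × 100 = 35500 Ω
Maximum = 35500 × (1 + 2/100) = 36210 Ω.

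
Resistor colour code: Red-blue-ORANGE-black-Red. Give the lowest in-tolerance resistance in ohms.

257.74 Ω

Red → 2 (first significant figure)
Blue → 6 (second significant figure)
Orange → 3 (third significant figure)
Black → ×1 multiplier
Red → ±2% tolerance
263 × 1 = 263 Ω
Lowest = 263 × (1 − 2/100) = 257.74 Ω.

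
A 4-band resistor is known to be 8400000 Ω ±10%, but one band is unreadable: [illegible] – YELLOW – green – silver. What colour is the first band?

grey

8400000 Ω = 84 × 10^5.
The first band gives digit 8 of the significand, and 8 is grey.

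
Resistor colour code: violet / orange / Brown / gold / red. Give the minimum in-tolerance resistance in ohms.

71.638 Ω

Violet → 7 (first significant figure)
Orange → 3 (second significant figure)
Brown → 1 (third significant figure)
Gold → ×0.1 multiplier
Red → ±2% tolerance
731 × 0.1 = 73.1 Ω
Minimum = 73.1 × (1 − 2/100) = 71.638 Ω.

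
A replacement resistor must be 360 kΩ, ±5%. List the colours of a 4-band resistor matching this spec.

orange, blue, yellow, gold

360000 Ω = 36 × 10^4.
3 → orange
6 → blue
Multiplier 10^4 → yellow.
±5% tolerance → gold.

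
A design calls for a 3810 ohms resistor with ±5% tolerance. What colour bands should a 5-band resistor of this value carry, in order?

orange, grey, brown, brown, gold

3810 Ω = 381 × 10^1.
3 → orange
8 → grey
1 → brown
Multiplier 10^1 → brown.
±5% tolerance → gold.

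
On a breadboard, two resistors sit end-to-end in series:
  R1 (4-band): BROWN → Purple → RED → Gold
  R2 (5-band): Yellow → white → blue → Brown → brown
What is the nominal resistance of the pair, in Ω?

R1: brown, violet → 17; red ×10^2 → 1700 Ω.
R2: yellow, white, blue → 496; brown ×10 → 4960 Ω.
Series: 1700 + 4960 = 6660 Ω.

6660 Ω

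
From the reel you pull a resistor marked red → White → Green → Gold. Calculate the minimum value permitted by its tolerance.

Red → 2 (first significant figure)
White → 9 (second significant figure)
Green → ×10^5 multiplier
Gold → ±5% tolerance
29 × 100000 = 2900000 Ω
Minimum = 2900000 × (1 − 5/100) = 2755000 Ω.

2755000 Ω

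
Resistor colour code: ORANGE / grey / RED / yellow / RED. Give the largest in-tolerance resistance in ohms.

Orange → 3 (first significant figure)
Grey → 8 (second significant figure)
Red → 2 (third significant figure)
Yellow → ×10^4 multiplier
Red → ±2% tolerance
382 × 10000 = 3820000 Ω
Largest = 3820000 × (1 + 2/100) = 3896400 Ω.

3896400 Ω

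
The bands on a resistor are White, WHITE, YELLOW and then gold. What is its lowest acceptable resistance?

White → 9 (first significant figure)
White → 9 (second significant figure)
Yellow → ×10^4 multiplier
Gold → ±5% tolerance
99 × 10000 = 990000 Ω
Lowest = 990000 × (1 − 5/100) = 940500 Ω.

940500 Ω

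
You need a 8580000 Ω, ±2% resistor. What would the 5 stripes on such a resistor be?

grey, green, grey, yellow, red

8580000 Ω = 858 × 10^4.
8 → grey
5 → green
8 → grey
Multiplier 10^4 → yellow.
±2% tolerance → red.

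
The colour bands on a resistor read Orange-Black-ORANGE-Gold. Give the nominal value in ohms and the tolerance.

Orange → 3 (first significant figure)
Black → 0 (second significant figure)
Orange → ×10^3 multiplier
Gold → ±5% tolerance
30 × 1000 = 30000 Ω

30000 Ω ±5%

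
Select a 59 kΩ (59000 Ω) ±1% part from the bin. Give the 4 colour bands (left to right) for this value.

59000 Ω = 59 × 10^3.
5 → green
9 → white
Multiplier 10^3 → orange.
±1% tolerance → brown.

green, white, orange, brown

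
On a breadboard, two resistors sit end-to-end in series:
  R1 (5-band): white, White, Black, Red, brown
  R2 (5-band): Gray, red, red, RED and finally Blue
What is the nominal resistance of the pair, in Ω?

181200 Ω

R1: white, white, black → 990; red ×10^2 → 99000 Ω.
R2: grey, red, red → 822; red ×10^2 → 82200 Ω.
Series: 99000 + 82200 = 181200 Ω.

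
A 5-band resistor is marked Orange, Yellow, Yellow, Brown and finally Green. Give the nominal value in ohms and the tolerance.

3440 Ω ±0.5%

Orange → 3 (first significant figure)
Yellow → 4 (second significant figure)
Yellow → 4 (third significant figure)
Brown → ×10 multiplier
Green → ±0.5% tolerance
344 × 10 = 3440 Ω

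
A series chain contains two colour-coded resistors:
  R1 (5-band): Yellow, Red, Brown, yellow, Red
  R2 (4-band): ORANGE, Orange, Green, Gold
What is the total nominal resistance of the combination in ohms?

R1: yellow, red, brown → 421; yellow ×10^4 → 4210000 Ω.
R2: orange, orange → 33; green ×10^5 → 3300000 Ω.
Series: 4210000 + 3300000 = 7510000 Ω.

7510000 Ω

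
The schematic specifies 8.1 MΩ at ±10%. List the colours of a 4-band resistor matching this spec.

grey, brown, green, silver

8100000 Ω = 81 × 10^5.
8 → grey
1 → brown
Multiplier 10^5 → green.
±10% tolerance → silver.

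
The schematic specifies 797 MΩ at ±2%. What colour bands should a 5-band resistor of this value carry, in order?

violet, white, violet, blue, red

797000000 Ω = 797 × 10^6.
7 → violet
9 → white
7 → violet
Multiplier 10^6 → blue.
±2% tolerance → red.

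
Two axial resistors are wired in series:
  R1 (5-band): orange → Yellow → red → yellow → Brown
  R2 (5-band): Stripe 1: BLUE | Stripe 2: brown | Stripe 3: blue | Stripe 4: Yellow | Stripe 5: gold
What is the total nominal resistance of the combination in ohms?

9580000 Ω

R1: orange, yellow, red → 342; yellow ×10^4 → 3420000 Ω.
R2: blue, brown, blue → 616; yellow ×10^4 → 6160000 Ω.
Series: 3420000 + 6160000 = 9580000 Ω.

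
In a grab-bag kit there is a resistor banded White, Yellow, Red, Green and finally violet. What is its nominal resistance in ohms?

White → 9 (first significant figure)
Yellow → 4 (second significant figure)
Red → 2 (third significant figure)
Green → ×10^5 multiplier
942 × 100000 = 94200000 Ω

94200000 Ω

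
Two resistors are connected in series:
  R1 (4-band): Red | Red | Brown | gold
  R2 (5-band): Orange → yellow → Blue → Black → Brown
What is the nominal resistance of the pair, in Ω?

566 Ω

R1: red, red → 22; brown ×10 → 220 Ω.
R2: orange, yellow, blue → 346; black ×1 → 346 Ω.
Series: 220 + 346 = 566 Ω.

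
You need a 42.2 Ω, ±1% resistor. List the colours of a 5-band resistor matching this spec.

42.2 Ω = 422 × 10^-1.
4 → yellow
2 → red
2 → red
Multiplier 10^-1 → gold.
±1% tolerance → brown.

yellow, red, red, gold, brown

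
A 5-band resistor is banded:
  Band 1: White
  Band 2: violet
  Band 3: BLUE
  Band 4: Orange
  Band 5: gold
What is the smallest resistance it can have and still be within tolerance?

927200 Ω

White → 9 (first significant figure)
Violet → 7 (second significant figure)
Blue → 6 (third significant figure)
Orange → ×10^3 multiplier
Gold → ±5% tolerance
976 × 1000 = 976000 Ω
Smallest = 976000 × (1 − 5/100) = 927200 Ω.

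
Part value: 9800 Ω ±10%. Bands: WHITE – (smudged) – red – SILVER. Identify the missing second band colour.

9800 Ω = 98 × 10^2.
The second band gives digit 8 of the significand, and 8 is grey.

grey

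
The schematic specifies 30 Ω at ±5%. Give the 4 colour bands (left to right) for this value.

30 Ω = 30 × 10^0.
3 → orange
0 → black
Multiplier 10^0 → black.
±5% tolerance → gold.

orange, black, black, gold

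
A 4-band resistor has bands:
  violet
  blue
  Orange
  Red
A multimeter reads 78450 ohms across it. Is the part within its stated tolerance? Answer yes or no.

no

Violet → 7 (first significant figure)
Blue → 6 (second significant figure)
Orange → ×10^3 multiplier
Red → ±2% tolerance
76 × 1000 = 76000 Ω
Allowed range: 74480 Ω to 77520 Ω.
78450 ohms lies outside that range.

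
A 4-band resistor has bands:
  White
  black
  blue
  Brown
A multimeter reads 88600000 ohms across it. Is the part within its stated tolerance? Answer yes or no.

White → 9 (first significant figure)
Black → 0 (second significant figure)
Blue → ×10^6 multiplier
Brown → ±1% tolerance
90 × 1000000 = 90000000 Ω
Allowed range: 89100000 Ω to 90900000 Ω.
88600000 ohms lies outside that range.

no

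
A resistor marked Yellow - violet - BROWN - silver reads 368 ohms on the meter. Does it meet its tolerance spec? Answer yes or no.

Yellow → 4 (first significant figure)
Violet → 7 (second significant figure)
Brown → ×10 multiplier
Silver → ±10% tolerance
47 × 10 = 470 Ω
Allowed range: 423 Ω to 517 Ω.
368 ohms lies outside that range.

no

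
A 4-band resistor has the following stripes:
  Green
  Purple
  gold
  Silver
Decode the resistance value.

5.7 Ω

Green → 5 (first significant figure)
Violet → 7 (second significant figure)
Gold → ×0.1 multiplier
57 × 0.1 = 5.7 Ω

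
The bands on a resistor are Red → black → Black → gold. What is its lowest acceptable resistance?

19 Ω

Red → 2 (first significant figure)
Black → 0 (second significant figure)
Black → ×1 multiplier
Gold → ±5% tolerance
20 × 1 = 20 Ω
Lowest = 20 × (1 − 5/100) = 19 Ω.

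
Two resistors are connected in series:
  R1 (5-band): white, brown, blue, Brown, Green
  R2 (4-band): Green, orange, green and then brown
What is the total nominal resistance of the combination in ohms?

5309160 Ω

R1: white, brown, blue → 916; brown ×10 → 9160 Ω.
R2: green, orange → 53; green ×10^5 → 5300000 Ω.
Series: 9160 + 5300000 = 5309160 Ω.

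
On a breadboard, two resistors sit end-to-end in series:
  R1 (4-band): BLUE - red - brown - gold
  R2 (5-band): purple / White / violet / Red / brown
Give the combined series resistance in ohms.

R1: blue, red → 62; brown ×10 → 620 Ω.
R2: violet, white, violet → 797; red ×10^2 → 79700 Ω.
Series: 620 + 79700 = 80320 Ω.

80320 Ω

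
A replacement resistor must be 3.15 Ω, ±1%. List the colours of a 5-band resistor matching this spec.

orange, brown, green, silver, brown

3.15 Ω = 315 × 10^-2.
3 → orange
1 → brown
5 → green
Multiplier 10^-2 → silver.
±1% tolerance → brown.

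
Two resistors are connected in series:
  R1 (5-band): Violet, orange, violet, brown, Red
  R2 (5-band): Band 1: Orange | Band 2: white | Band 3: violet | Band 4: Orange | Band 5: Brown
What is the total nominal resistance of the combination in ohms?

R1: violet, orange, violet → 737; brown ×10 → 7370 Ω.
R2: orange, white, violet → 397; orange ×10^3 → 397000 Ω.
Series: 7370 + 397000 = 404370 Ω.

404370 Ω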